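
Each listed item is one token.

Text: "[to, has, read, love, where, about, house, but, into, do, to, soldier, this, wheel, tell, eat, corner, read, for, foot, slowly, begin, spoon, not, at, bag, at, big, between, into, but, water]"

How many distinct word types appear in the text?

27

Distinct types: {about, at, bag, begin, between, big, but, corner, do, eat, foot, for, has, house, into, love, not, read, slowly, soldier, spoon, tell, this, to, water, wheel, where}
V = 27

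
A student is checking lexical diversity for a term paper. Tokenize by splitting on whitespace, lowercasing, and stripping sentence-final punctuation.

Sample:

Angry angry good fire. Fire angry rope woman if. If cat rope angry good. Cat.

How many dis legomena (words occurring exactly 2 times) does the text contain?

Frequencies: angry:4, good:2, fire:2, rope:2, if:2, cat:2, woman:1
Words with frequency 2: cat, fire, good, if, rope

5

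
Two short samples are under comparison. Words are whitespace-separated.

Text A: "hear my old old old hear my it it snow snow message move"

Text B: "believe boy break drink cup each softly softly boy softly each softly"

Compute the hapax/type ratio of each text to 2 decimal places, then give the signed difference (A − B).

A: hapax=2, V=7, ratio=0.29
B: hapax=4, V=7, ratio=0.57
Difference = 0.29 − 0.57 = -0.28

-0.28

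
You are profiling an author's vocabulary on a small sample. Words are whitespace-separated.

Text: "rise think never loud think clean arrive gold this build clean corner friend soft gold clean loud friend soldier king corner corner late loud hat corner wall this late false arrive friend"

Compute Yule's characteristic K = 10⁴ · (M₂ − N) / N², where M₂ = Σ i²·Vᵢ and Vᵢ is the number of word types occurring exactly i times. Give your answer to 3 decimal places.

390.625

Frequencies: corner:4, loud:3, clean:3, friend:3, think:2, arrive:2, gold:2, this:2, late:2, rise:1, never:1, build:1, soft:1, soldier:1, king:1, hat:1, wall:1, false:1
N = 32. Frequency spectrum: V_1=9, V_2=5, V_3=3, V_4=1
M₂ = 1²·9 + 2²·5 + 3²·3 + 4²·1 = 72
K = 10000 × (72 − 32) / 32² = 390.625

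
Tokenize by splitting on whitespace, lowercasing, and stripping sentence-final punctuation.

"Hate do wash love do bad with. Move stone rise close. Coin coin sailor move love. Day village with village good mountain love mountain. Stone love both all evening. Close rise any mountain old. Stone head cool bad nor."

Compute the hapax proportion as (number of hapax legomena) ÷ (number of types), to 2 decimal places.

Frequencies: love:4, stone:3, mountain:3, do:2, bad:2, with:2, move:2, rise:2, close:2, coin:2, village:2, hate:1, wash:1, sailor:1, day:1, good:1, both:1, all:1, evening:1, any:1, … (4 more, each freq 1)
Hapax count = 13; type count = 24.
Ratio = 13 / 24 = 0.54

0.54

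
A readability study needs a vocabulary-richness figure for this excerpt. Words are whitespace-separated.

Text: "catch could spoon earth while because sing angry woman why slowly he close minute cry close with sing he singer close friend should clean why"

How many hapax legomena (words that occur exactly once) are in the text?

16

Frequencies: close:3, sing:2, why:2, he:2, catch:1, could:1, spoon:1, earth:1, while:1, because:1, angry:1, woman:1, slowly:1, minute:1, cry:1, with:1, singer:1, friend:1, should:1, clean:1
Hapax (freq=1): angry, because, catch, clean, could, cry, earth, friend, minute, should, singer, slowly, spoon, while, with, woman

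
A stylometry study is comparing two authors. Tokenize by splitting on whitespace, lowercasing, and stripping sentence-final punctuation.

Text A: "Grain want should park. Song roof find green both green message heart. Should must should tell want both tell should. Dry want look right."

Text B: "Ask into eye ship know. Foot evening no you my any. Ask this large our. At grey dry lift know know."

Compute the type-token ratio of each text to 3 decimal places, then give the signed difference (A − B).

TTR(A) = 16/24 = 0.667
TTR(B) = 18/21 = 0.857
Difference = 0.667 − 0.857 = -0.190

-0.190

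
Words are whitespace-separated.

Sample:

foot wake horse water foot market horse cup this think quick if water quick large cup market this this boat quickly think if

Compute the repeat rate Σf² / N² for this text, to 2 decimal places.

0.09

Frequencies: this:3, foot:2, horse:2, water:2, market:2, cup:2, think:2, quick:2, if:2, wake:1, large:1, boat:1, quickly:1
Σf² = 45; N² = 529
Repeat rate = 45 / 529 = 0.09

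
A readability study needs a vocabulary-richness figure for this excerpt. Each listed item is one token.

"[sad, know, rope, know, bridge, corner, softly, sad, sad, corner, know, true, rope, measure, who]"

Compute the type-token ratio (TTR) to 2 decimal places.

0.60

N = 15 tokens, V = 9 types.
TTR = V / N = 9 / 15 = 0.60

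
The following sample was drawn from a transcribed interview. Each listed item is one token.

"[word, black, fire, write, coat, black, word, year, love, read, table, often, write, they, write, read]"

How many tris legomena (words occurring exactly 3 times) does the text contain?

1

Frequencies: write:3, word:2, black:2, read:2, fire:1, coat:1, year:1, love:1, table:1, often:1, they:1
Words with frequency 3: write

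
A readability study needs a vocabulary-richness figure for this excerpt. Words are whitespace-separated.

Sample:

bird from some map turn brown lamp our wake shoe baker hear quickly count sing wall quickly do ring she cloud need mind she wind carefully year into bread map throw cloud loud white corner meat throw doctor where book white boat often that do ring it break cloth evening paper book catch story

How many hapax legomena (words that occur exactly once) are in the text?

36

Frequencies: map:2, quickly:2, do:2, ring:2, she:2, cloud:2, throw:2, white:2, book:2, bird:1, from:1, some:1, turn:1, brown:1, lamp:1, our:1, wake:1, shoe:1, baker:1, hear:1, … (25 more, each freq 1)
Hapax (freq=1): baker, bird, boat, bread, break, brown, carefully, catch, cloth, corner, count, doctor, evening, from, hear, into, it, lamp, loud, meat, mind, need, often, our, paper, shoe, sing, some, story, that, turn, wake, wall, where, wind, year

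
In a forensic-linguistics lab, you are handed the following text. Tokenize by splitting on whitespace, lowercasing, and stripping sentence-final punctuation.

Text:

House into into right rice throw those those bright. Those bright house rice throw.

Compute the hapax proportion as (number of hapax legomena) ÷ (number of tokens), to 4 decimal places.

Frequencies: those:3, house:2, into:2, rice:2, throw:2, bright:2, right:1
Hapax count = 1; token count = 14.
Ratio = 1 / 14 = 0.0714

0.0714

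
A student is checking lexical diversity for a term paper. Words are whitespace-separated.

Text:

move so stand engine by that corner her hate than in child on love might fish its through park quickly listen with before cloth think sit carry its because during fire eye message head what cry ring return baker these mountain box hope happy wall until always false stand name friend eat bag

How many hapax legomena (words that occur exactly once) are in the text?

Frequencies: stand:2, its:2, move:1, so:1, engine:1, by:1, that:1, corner:1, her:1, hate:1, than:1, in:1, child:1, on:1, love:1, might:1, fish:1, through:1, park:1, quickly:1, … (31 more, each freq 1)
Hapax (freq=1): always, bag, baker, because, before, box, by, carry, child, cloth, corner, cry, during, eat, engine, eye, false, fire, fish, friend, happy, hate, head, her, hope, in, listen, love, message, might, mountain, move, name, on, park, quickly, return, ring, sit, so, than, that, these, think, through, until, wall, what, with

49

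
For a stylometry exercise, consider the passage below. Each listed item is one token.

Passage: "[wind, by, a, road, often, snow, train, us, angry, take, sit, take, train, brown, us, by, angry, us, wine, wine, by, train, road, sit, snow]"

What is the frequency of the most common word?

Frequencies: by:3, train:3, us:3, road:2, snow:2, angry:2, take:2, sit:2, wine:2, wind:1, a:1, often:1, brown:1
Most common: 'by' with frequency 3.

3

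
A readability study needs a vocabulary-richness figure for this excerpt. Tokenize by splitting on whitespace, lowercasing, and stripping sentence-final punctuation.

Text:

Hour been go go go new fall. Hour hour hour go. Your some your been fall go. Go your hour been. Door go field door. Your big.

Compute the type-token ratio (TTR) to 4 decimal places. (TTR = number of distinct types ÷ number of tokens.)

0.3704

N = 27 tokens, V = 10 types.
TTR = V / N = 10 / 27 = 0.3704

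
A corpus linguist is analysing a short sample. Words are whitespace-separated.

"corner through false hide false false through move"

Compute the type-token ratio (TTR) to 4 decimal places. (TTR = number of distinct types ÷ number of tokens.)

N = 8 tokens, V = 5 types.
TTR = V / N = 5 / 8 = 0.6250

0.6250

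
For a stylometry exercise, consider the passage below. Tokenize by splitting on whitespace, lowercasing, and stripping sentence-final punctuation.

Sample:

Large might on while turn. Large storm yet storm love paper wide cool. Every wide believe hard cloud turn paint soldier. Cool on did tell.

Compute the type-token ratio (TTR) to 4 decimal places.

N = 25 tokens, V = 19 types.
TTR = V / N = 19 / 25 = 0.7600

0.7600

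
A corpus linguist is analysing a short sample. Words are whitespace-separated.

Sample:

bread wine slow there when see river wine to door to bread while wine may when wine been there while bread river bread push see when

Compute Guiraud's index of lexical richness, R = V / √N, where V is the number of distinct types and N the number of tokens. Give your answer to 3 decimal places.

N = 26, V = 13.
√N = 5.099020
R = 13 / 5.099020 = 2.550

2.550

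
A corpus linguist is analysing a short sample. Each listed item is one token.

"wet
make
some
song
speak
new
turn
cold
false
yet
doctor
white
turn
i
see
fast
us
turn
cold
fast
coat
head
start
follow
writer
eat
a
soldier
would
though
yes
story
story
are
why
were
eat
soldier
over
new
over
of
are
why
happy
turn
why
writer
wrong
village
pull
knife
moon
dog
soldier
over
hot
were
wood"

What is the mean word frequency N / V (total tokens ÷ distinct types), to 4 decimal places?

1.4048

N = 59 tokens, V = 42 types.
Mean frequency = N / V = 59 / 42 = 1.4048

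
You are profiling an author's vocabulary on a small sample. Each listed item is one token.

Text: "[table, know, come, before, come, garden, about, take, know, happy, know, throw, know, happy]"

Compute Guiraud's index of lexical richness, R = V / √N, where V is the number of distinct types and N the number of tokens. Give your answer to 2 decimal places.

2.41

N = 14, V = 9.
√N = 3.741657
R = 9 / 3.741657 = 2.41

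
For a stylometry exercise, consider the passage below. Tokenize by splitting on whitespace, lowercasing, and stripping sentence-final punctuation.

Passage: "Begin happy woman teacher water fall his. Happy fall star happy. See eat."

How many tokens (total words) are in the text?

Tokens: begin, happy, woman, teacher, water, fall, his, happy, fall, star, happy, see, eat
N = 13

13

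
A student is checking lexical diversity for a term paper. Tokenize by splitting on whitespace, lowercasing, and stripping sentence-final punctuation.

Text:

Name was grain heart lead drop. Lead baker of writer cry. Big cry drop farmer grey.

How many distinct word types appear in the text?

13

Distinct types: {baker, big, cry, drop, farmer, grain, grey, heart, lead, name, of, was, writer}
V = 13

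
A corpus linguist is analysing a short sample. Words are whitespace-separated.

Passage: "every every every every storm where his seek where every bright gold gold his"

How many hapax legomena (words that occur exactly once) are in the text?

3

Frequencies: every:5, where:2, his:2, gold:2, storm:1, seek:1, bright:1
Hapax (freq=1): bright, seek, storm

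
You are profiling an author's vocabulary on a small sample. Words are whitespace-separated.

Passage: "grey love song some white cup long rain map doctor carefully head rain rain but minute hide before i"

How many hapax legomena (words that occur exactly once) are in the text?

16

Frequencies: rain:3, grey:1, love:1, song:1, some:1, white:1, cup:1, long:1, map:1, doctor:1, carefully:1, head:1, but:1, minute:1, hide:1, before:1, i:1
Hapax (freq=1): before, but, carefully, cup, doctor, grey, head, hide, i, long, love, map, minute, some, song, white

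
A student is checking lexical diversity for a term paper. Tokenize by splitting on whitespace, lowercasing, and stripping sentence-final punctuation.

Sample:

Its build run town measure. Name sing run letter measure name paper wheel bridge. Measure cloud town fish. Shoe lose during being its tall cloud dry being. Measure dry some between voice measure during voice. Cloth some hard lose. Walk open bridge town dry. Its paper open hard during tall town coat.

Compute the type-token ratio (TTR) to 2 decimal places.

0.52

N = 52 tokens, V = 27 types.
TTR = V / N = 27 / 52 = 0.52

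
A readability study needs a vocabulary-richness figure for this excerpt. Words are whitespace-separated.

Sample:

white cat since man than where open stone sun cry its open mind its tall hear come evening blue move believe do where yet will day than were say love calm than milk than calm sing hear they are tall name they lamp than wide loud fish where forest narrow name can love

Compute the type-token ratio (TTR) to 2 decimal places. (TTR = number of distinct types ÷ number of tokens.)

0.74

N = 53 tokens, V = 39 types.
TTR = V / N = 39 / 53 = 0.74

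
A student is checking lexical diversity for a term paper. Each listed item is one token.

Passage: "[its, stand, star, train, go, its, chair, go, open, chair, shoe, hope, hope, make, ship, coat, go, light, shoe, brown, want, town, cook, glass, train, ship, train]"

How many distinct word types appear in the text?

Distinct types: {brown, chair, coat, cook, glass, go, hope, its, light, make, open, ship, shoe, stand, star, town, train, want}
V = 18

18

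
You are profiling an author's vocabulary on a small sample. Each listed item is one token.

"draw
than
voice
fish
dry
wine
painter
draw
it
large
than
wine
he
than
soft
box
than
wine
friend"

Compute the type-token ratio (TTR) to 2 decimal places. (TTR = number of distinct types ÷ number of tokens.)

N = 19 tokens, V = 13 types.
TTR = V / N = 13 / 19 = 0.68

0.68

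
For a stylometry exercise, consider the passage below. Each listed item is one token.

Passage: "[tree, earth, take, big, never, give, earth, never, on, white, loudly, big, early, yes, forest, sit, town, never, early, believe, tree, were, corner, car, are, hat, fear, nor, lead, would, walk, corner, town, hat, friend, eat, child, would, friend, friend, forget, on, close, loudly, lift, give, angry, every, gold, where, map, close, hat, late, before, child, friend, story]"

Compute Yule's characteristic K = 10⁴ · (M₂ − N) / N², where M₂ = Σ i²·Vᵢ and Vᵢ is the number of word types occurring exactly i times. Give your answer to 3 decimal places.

142.687

Frequencies: friend:4, never:3, hat:3, tree:2, earth:2, big:2, give:2, on:2, loudly:2, early:2, town:2, corner:2, would:2, child:2, close:2, take:1, white:1, yes:1, forest:1, sit:1, … (19 more, each freq 1)
N = 58. Frequency spectrum: V_1=24, V_2=12, V_3=2, V_4=1
M₂ = 1²·24 + 2²·12 + 3²·2 + 4²·1 = 106
K = 10000 × (106 − 58) / 58² = 142.687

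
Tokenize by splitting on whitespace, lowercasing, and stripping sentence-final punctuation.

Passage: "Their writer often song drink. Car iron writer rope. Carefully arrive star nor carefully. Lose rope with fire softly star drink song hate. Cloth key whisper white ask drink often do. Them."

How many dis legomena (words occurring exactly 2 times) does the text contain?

Frequencies: drink:3, writer:2, often:2, song:2, rope:2, carefully:2, star:2, their:1, car:1, iron:1, arrive:1, nor:1, lose:1, with:1, fire:1, softly:1, hate:1, cloth:1, key:1, whisper:1, … (4 more, each freq 1)
Words with frequency 2: carefully, often, rope, song, star, writer

6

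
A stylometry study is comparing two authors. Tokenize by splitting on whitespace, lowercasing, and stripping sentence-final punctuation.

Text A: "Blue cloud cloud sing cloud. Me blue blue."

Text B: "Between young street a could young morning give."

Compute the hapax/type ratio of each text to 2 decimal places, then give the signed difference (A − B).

A: hapax=2, V=4, ratio=0.50
B: hapax=6, V=7, ratio=0.86
Difference = 0.50 − 0.86 = -0.36

-0.36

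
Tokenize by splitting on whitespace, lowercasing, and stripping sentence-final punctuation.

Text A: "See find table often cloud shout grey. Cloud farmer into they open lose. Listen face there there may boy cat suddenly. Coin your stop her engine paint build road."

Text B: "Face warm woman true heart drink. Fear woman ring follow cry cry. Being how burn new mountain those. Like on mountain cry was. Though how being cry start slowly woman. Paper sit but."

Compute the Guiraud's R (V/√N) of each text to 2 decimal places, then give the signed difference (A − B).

A: V=27, N=29, R=5.01
B: V=25, N=33, R=4.35
Difference = 5.01 − 4.35 = 0.66

0.66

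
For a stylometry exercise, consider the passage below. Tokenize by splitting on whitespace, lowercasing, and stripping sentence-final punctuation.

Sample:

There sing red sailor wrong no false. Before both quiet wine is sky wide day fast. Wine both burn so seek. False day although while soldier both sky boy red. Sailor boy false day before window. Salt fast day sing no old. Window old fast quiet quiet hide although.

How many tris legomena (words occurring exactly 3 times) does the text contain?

Frequencies: day:4, false:3, both:3, quiet:3, fast:3, sing:2, red:2, sailor:2, no:2, before:2, wine:2, sky:2, although:2, boy:2, window:2, old:2, there:1, wrong:1, is:1, wide:1, … (7 more, each freq 1)
Words with frequency 3: both, false, fast, quiet

4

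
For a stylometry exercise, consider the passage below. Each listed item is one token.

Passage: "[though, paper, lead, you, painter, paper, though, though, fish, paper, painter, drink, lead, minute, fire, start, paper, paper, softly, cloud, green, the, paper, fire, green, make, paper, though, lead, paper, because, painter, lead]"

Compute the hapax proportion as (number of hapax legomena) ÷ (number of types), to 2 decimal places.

0.63

Frequencies: paper:8, though:4, lead:4, painter:3, fire:2, green:2, you:1, fish:1, drink:1, minute:1, start:1, softly:1, cloud:1, the:1, make:1, because:1
Hapax count = 10; type count = 16.
Ratio = 10 / 16 = 0.63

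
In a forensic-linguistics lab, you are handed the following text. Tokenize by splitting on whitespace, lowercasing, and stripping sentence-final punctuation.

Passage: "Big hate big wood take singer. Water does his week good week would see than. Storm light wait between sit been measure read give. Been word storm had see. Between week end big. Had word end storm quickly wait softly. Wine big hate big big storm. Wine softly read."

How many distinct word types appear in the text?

Distinct types: {been, between, big, does, end, give, good, had, hate, his, light, measure, quickly, read, see, singer, sit, softly, storm, take, than, wait, water, week, wine, wood, word, would}
V = 28

28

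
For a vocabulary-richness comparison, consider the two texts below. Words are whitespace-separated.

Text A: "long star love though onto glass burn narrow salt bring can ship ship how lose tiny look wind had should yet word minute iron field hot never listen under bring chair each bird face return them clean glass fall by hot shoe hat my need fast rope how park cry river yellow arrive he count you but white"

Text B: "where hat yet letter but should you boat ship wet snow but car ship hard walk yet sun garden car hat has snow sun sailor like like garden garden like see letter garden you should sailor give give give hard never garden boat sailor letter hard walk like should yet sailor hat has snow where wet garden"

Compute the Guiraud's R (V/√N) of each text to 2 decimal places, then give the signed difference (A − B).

4.05

A: V=53, N=58, R=6.96
B: V=22, N=57, R=2.91
Difference = 6.96 − 2.91 = 4.05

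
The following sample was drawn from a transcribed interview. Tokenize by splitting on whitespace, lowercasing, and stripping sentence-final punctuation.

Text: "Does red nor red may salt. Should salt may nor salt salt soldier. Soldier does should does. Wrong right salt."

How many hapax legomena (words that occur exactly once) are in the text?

2

Frequencies: salt:5, does:3, red:2, nor:2, may:2, should:2, soldier:2, wrong:1, right:1
Hapax (freq=1): right, wrong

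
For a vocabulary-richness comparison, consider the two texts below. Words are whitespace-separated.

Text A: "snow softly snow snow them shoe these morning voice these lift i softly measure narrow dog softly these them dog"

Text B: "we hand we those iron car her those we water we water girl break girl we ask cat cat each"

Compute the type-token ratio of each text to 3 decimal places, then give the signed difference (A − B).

0.000

TTR(A) = 12/20 = 0.600
TTR(B) = 12/20 = 0.600
Difference = 0.600 − 0.600 = 0.000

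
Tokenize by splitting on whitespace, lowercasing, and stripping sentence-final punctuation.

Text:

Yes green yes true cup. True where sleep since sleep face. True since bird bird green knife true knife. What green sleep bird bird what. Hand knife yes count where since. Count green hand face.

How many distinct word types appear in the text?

13

Distinct types: {bird, count, cup, face, green, hand, knife, since, sleep, true, what, where, yes}
V = 13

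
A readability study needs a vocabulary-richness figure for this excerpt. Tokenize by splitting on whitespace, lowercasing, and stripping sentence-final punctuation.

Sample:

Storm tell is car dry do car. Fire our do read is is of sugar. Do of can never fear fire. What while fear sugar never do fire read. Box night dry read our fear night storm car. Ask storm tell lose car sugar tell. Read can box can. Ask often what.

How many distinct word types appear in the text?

21

Distinct types: {ask, box, can, car, do, dry, fear, fire, is, lose, never, night, of, often, our, read, storm, sugar, tell, what, while}
V = 21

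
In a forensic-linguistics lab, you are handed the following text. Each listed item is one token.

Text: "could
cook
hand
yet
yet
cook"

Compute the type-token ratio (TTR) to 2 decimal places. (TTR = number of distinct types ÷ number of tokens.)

N = 6 tokens, V = 4 types.
TTR = V / N = 4 / 6 = 0.67

0.67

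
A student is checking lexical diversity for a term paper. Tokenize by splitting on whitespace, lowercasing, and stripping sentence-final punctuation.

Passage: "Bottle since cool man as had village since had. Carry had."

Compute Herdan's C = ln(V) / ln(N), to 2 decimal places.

N = 11, V = 8.
ln(V) = 2.079442, ln(N) = 2.397895
C = 2.079442 / 2.397895 = 0.87

0.87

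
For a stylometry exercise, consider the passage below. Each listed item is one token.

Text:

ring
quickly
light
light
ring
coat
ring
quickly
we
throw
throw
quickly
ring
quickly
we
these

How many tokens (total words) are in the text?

16

Tokens: ring, quickly, light, light, ring, coat, ring, quickly, we, throw, throw, quickly, ring, quickly, we, these
N = 16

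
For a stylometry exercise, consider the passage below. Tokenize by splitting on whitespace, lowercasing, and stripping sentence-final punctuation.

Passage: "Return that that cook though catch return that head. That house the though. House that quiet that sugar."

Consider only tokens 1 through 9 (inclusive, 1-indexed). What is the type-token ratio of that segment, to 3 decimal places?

0.667

Segment tokens 1–9: return, that, that, cook, though, catch, return, that, head
Segment N = 9, segment V = 6.
TTR = 6 / 9 = 0.667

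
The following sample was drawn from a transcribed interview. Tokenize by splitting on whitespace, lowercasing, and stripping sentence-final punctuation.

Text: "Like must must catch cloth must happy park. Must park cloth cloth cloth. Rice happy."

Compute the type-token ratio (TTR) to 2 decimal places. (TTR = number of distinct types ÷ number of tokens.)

N = 15 tokens, V = 7 types.
TTR = V / N = 7 / 15 = 0.47

0.47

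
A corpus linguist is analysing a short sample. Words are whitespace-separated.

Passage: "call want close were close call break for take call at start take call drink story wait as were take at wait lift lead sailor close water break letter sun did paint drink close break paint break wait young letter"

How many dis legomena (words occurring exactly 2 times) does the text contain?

5

Frequencies: call:4, close:4, break:4, take:3, wait:3, were:2, at:2, drink:2, letter:2, paint:2, want:1, for:1, start:1, story:1, as:1, lift:1, lead:1, sailor:1, water:1, sun:1, … (2 more, each freq 1)
Words with frequency 2: at, drink, letter, paint, were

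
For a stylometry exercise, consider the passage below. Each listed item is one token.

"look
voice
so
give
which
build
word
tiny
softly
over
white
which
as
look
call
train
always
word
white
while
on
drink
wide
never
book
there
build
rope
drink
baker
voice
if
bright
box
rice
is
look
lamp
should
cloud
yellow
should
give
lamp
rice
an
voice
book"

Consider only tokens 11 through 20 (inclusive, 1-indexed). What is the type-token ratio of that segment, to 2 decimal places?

0.90

Segment tokens 11–20: white, which, as, look, call, train, always, word, white, while
Segment N = 10, segment V = 9.
TTR = 9 / 10 = 0.90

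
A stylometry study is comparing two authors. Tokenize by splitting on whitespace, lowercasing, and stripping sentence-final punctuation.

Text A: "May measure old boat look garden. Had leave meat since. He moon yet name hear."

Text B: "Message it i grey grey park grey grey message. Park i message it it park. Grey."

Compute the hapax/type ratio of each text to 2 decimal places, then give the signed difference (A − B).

1.00

A: hapax=15, V=15, ratio=1.00
B: hapax=0, V=5, ratio=0.00
Difference = 1.00 − 0.00 = 1.00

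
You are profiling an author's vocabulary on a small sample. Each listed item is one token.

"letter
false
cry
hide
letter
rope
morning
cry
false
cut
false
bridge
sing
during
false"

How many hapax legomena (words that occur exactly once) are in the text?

Frequencies: false:4, letter:2, cry:2, hide:1, rope:1, morning:1, cut:1, bridge:1, sing:1, during:1
Hapax (freq=1): bridge, cut, during, hide, morning, rope, sing

7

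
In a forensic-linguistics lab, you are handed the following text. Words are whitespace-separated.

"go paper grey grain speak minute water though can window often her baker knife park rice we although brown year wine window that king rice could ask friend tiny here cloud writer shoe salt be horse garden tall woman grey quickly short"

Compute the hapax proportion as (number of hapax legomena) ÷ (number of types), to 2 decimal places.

0.92

Frequencies: grey:2, window:2, rice:2, go:1, paper:1, grain:1, speak:1, minute:1, water:1, though:1, can:1, often:1, her:1, baker:1, knife:1, park:1, we:1, although:1, brown:1, year:1, … (19 more, each freq 1)
Hapax count = 36; type count = 39.
Ratio = 36 / 39 = 0.92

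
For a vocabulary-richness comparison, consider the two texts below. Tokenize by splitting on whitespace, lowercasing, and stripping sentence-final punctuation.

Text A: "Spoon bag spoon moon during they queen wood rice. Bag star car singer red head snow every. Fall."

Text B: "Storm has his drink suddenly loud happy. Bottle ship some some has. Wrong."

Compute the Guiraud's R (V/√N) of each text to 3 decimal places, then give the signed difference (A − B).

A: V=16, N=18, R=3.771
B: V=11, N=13, R=3.051
Difference = 3.771 − 3.051 = 0.720

0.720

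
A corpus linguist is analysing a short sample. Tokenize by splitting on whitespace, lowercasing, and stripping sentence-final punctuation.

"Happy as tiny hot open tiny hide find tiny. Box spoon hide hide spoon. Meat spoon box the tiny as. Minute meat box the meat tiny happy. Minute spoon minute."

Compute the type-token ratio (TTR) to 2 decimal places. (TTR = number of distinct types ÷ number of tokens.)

N = 30 tokens, V = 12 types.
TTR = V / N = 12 / 30 = 0.40

0.40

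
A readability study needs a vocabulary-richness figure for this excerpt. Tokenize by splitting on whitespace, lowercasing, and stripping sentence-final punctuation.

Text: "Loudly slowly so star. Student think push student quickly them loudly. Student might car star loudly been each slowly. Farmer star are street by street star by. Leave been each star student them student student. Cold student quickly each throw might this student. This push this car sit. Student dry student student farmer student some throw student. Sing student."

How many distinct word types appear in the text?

Distinct types: {are, been, by, car, cold, dry, each, farmer, leave, loudly, might, push, quickly, sing, sit, slowly, so, some, star, street, student, them, think, this, throw}
V = 25

25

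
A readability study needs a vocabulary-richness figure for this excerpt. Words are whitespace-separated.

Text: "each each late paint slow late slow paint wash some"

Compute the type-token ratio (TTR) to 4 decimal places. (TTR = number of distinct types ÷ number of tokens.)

0.6000

N = 10 tokens, V = 6 types.
TTR = V / N = 6 / 10 = 0.6000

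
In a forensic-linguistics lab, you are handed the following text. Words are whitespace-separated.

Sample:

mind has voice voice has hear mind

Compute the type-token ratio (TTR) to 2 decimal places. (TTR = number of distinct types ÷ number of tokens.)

0.57

N = 7 tokens, V = 4 types.
TTR = V / N = 4 / 7 = 0.57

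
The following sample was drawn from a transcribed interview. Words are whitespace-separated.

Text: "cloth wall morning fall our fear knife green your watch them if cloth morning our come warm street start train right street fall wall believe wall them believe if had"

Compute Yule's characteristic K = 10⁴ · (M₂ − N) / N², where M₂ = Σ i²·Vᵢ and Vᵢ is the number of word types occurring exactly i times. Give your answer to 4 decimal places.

Frequencies: wall:3, cloth:2, morning:2, fall:2, our:2, them:2, if:2, street:2, believe:2, fear:1, knife:1, green:1, your:1, watch:1, come:1, warm:1, start:1, train:1, right:1, had:1
N = 30. Frequency spectrum: V_1=11, V_2=8, V_3=1
M₂ = 1²·11 + 2²·8 + 3²·1 = 52
K = 10000 × (52 − 30) / 30² = 244.4444

244.4444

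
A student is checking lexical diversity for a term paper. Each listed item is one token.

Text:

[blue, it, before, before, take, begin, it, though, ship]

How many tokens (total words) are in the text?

Tokens: blue, it, before, before, take, begin, it, though, ship
N = 9

9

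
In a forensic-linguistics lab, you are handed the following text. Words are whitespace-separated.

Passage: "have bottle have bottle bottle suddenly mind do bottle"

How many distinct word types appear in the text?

5

Distinct types: {bottle, do, have, mind, suddenly}
V = 5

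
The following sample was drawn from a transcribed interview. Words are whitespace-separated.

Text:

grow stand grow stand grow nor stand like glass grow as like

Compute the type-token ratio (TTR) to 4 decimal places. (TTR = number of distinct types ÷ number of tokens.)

N = 12 tokens, V = 6 types.
TTR = V / N = 6 / 12 = 0.5000

0.5000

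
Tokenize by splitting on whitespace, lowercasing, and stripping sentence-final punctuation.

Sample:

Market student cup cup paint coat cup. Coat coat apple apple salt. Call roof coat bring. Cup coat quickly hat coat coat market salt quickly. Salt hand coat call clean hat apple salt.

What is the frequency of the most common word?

8

Frequencies: coat:8, cup:4, salt:4, apple:3, market:2, call:2, quickly:2, hat:2, student:1, paint:1, roof:1, bring:1, hand:1, clean:1
Most common: 'coat' with frequency 8.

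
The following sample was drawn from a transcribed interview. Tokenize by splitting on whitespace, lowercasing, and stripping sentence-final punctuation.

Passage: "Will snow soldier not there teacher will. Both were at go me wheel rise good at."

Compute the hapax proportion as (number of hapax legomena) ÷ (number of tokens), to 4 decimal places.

Frequencies: will:2, at:2, snow:1, soldier:1, not:1, there:1, teacher:1, both:1, were:1, go:1, me:1, wheel:1, rise:1, good:1
Hapax count = 12; token count = 16.
Ratio = 12 / 16 = 0.7500

0.7500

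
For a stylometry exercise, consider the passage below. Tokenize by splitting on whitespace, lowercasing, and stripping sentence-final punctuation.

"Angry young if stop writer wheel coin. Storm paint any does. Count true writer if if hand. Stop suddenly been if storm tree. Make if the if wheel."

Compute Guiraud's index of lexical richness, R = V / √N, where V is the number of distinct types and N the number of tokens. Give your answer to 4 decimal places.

3.5907

N = 28, V = 19.
√N = 5.291503
R = 19 / 5.291503 = 3.5907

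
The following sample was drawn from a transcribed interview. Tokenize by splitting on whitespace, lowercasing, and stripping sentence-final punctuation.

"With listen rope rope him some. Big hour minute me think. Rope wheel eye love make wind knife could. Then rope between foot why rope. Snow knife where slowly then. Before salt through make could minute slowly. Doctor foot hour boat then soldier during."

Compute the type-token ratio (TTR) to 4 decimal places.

0.7045

N = 44 tokens, V = 31 types.
TTR = V / N = 31 / 44 = 0.7045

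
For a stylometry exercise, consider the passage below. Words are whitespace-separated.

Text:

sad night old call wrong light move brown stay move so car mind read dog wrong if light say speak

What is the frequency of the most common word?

2

Frequencies: wrong:2, light:2, move:2, sad:1, night:1, old:1, call:1, brown:1, stay:1, so:1, car:1, mind:1, read:1, dog:1, if:1, say:1, speak:1
Most common: 'wrong' with frequency 2.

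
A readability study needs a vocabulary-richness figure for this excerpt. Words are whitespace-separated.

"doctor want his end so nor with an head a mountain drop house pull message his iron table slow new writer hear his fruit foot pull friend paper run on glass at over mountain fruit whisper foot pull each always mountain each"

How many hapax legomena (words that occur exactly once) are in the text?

27

Frequencies: his:3, mountain:3, pull:3, fruit:2, foot:2, each:2, doctor:1, want:1, end:1, so:1, nor:1, with:1, an:1, head:1, a:1, drop:1, house:1, message:1, iron:1, table:1, … (13 more, each freq 1)
Hapax (freq=1): a, always, an, at, doctor, drop, end, friend, glass, head, hear, house, iron, message, new, nor, on, over, paper, run, slow, so, table, want, whisper, with, writer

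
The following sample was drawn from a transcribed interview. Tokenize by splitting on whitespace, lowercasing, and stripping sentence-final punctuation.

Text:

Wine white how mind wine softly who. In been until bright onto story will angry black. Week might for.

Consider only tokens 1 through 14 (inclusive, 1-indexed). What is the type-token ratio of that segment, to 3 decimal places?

Segment tokens 1–14: wine, white, how, mind, wine, softly, who, in, been, until, bright, onto, story, will
Segment N = 14, segment V = 13.
TTR = 13 / 14 = 0.929

0.929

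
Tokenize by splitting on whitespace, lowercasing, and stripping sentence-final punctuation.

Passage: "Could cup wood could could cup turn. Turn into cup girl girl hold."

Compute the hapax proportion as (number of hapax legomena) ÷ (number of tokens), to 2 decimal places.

Frequencies: could:3, cup:3, turn:2, girl:2, wood:1, into:1, hold:1
Hapax count = 3; token count = 13.
Ratio = 3 / 13 = 0.23

0.23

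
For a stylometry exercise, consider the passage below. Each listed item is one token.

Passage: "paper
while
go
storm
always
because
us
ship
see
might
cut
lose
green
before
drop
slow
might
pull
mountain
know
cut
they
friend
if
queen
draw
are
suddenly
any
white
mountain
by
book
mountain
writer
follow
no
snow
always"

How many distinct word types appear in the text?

34

Distinct types: {always, any, are, because, before, book, by, cut, draw, drop, follow, friend, go, green, if, know, lose, might, mountain, no, paper, pull, queen, see, ship, slow, snow, storm, suddenly, they, us, while, white, writer}
V = 34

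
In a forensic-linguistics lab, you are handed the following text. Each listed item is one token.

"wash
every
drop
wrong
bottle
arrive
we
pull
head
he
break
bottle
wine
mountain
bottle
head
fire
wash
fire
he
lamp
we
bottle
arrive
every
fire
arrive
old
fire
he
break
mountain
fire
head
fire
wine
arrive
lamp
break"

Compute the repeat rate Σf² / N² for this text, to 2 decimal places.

0.08

Frequencies: fire:6, bottle:4, arrive:4, head:3, he:3, break:3, wash:2, every:2, we:2, wine:2, mountain:2, lamp:2, drop:1, wrong:1, pull:1, old:1
Σf² = 123; N² = 1521
Repeat rate = 123 / 1521 = 0.08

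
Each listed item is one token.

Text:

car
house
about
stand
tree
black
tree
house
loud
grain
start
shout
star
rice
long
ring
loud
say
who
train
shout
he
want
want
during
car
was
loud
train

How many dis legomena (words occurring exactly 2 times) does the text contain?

6

Frequencies: loud:3, car:2, house:2, tree:2, shout:2, train:2, want:2, about:1, stand:1, black:1, grain:1, start:1, star:1, rice:1, long:1, ring:1, say:1, who:1, he:1, during:1, … (1 more, each freq 1)
Words with frequency 2: car, house, shout, train, tree, want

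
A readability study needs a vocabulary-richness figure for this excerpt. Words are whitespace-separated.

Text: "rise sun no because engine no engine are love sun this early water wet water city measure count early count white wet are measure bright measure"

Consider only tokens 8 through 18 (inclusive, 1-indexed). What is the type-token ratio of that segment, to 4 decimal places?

Segment tokens 8–18: are, love, sun, this, early, water, wet, water, city, measure, count
Segment N = 11, segment V = 10.
TTR = 10 / 11 = 0.9091

0.9091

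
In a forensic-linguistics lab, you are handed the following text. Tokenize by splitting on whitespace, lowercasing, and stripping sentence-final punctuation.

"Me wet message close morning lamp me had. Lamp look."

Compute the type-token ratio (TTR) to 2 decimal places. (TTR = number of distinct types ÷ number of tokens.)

N = 10 tokens, V = 8 types.
TTR = V / N = 8 / 10 = 0.80

0.80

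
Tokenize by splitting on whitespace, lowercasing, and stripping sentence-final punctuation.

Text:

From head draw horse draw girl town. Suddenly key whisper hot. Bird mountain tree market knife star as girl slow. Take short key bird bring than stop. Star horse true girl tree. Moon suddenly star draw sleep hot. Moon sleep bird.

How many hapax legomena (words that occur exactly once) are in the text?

15

Frequencies: draw:3, girl:3, bird:3, star:3, horse:2, suddenly:2, key:2, hot:2, tree:2, moon:2, sleep:2, from:1, head:1, town:1, whisper:1, mountain:1, market:1, knife:1, as:1, slow:1, … (6 more, each freq 1)
Hapax (freq=1): as, bring, from, head, knife, market, mountain, short, slow, stop, take, than, town, true, whisper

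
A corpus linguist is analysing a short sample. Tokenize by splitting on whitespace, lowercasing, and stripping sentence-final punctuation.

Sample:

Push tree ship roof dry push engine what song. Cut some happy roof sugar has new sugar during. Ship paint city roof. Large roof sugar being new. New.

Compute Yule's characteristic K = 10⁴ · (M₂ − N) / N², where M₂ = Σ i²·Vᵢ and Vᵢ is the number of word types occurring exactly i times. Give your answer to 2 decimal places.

357.14

Frequencies: roof:4, sugar:3, new:3, push:2, ship:2, tree:1, dry:1, engine:1, what:1, song:1, cut:1, some:1, happy:1, has:1, during:1, paint:1, city:1, large:1, being:1
N = 28. Frequency spectrum: V_1=14, V_2=2, V_3=2, V_4=1
M₂ = 1²·14 + 2²·2 + 3²·2 + 4²·1 = 56
K = 10000 × (56 − 28) / 28² = 357.14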